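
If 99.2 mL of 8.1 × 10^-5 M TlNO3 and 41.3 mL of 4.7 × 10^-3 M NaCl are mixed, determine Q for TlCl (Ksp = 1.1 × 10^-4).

Total volume = 99.2 + 41.3 = 140.5 mL.
[Tl^+] = 8.1 × 10^-5 × (99.2/140.5) = 5.72 × 10^-5 M
[Cl^-] = 4.7 × 10^-3 × (41.3/140.5) = 1.38 × 10^-3 M
TlCl(s) ⇌ Tl^+(aq) + Cl^-(aq), so Q = [Tl^+][Cl^-]
Q = (5.72 × 10^-5)(1.38 x 10^-3) = 7.9 × 10^-8
Q < Ksp, so no precipitate of TlCl forms.

Q ≈ 7.9e-8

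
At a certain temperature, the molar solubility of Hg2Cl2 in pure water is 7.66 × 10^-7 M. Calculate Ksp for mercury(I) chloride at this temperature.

Hg2Cl2(s) ⇌ Hg2^2+ + 2 Cl^-
For each mole of Hg2Cl2 that dissolves: [Hg2^2+] = s, [Cl^-] = 2s.
Ksp = [Hg2^2+][Cl^-]^2
So Ksp = s × (2s)^2 = 4s^3
With s = 7.66 × 10^-7: Ksp = 1.80 × 10^-18

Ksp = 1.80 x 10^-18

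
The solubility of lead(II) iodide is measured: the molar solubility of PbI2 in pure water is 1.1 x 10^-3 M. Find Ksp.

PbI2(s) <=> Pb^2+(aq) + 2 I^-(aq)
If s mol/L of PbI2 dissolves, [Pb^2+] = s and [I^-] = 2s.
Ksp = [Pb^2+][I^-]^2
So Ksp = s × (2s)^2 = 4s^3
With s = 1.1 × 10^-3: Ksp = 5.3 × 10^-9

Ksp ≈ 5.3 × 10^-9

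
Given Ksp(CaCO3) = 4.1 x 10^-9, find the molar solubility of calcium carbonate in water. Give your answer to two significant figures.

CaCO3(s) ⇌ Ca^2+(aq) + CO3^2-(aq)
Ksp = [Ca^2+][CO3^2-]
For each mole of CaCO3 that dissolves: [Ca^2+] = s, [CO3^2-] = s.
Ksp = s × s = s^2
s = √(4.1 x 10^-9) = 6.4 × 10^-5 M

s ≈ 6.4 x 10^-5 M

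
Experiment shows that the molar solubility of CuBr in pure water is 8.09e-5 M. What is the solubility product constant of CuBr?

Ksp ≈ 6.54e-9

CuBr(s) ⇌ Cu^+ + Br^-
With molar solubility s: [Cu^+] = s, [Br^-] = s.
Ksp = [Cu^+][Br^-]
Ksp = s × s = s^2
Ksp = (8.09 × 10^-5)^2 = 6.54 × 10^-9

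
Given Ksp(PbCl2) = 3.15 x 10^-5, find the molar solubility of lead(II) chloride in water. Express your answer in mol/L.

PbCl2(s) ⇌ Pb^2+(aq) + 2 Cl^-(aq)
Ksp = [Pb^2+][Cl^-]^2
With molar solubility s: [Pb^2+] = s, [Cl^-] = 2s.
So Ksp = s × (2s)^2 = 4s^3
s^3 = 3.15 x 10^-5 / 4, so s = 1.99 x 10^-2 M

s ≈ 1.99 x 10^-2 M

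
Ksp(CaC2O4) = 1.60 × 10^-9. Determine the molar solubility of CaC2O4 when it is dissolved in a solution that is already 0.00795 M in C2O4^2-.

CaC2O4(s) <=> Ca^2+ + C2O4^2-
Ksp = [Ca^2+][C2O4^2-]
Let s = moles of CaC2O4 that dissolve per litre. [Ca^2+] = s, [C2O4^2-] = 0.00795 + s ≈ 0.00795 (common-ion effect: C2O4^2- is already 0.00795 M).
Ksp ≈ s × 0.00795
s = 2.01 x 10^-7 M
Check: s = 2.0 × 10^-7 ≪ 0.00795, so the approximation is valid.

s = 2.01e-7 M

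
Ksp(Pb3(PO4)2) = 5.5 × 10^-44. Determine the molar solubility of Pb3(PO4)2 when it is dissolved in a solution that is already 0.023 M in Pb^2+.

s ≈ 3.4 × 10^-20 M

Pb3(PO4)2(s) ⇌ 3 Pb^2+ + 2 PO4^3-
Ksp = [Pb^2+]^3[PO4^3-]^2
Let s be the molar solubility in this solution. [Pb^2+] = 0.023 + 3s ≈ 0.023, [PO4^3-] = 2s (common-ion effect: Pb^2+ is already 0.023 M).
Ksp ≈ (0.023)^3 × (2s)^2
s = 3.4 × 10^-20 M
Check: 3s = 1.0 x 10^-19 ≪ 0.023, so the approximation is valid.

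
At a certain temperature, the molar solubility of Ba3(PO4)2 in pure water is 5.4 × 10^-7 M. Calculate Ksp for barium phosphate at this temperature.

Ksp = 5.0 × 10^-30

Ba3(PO4)2(s) ⇌ 3 Ba^2+(aq) + 2 PO4^3-(aq)
Let s = molar solubility. Then [Ba^2+] = 3s and [PO4^3-] = 2s.
Ksp = [Ba^2+]^3[PO4^3-]^2
Substituting: Ksp = (3s)^3(2s)^2 = 108s^5
Ksp = 108 × (5.4 x 10^-7)^5 = 5.0 × 10^-30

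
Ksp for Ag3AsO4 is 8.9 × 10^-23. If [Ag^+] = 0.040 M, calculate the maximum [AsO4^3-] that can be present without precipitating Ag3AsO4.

[AsO4^3-] = 1.4e-18 M

Ag3AsO4(s) <=> 3 Ag^+ + AsO4^3-
Ksp = [Ag^+]^3[AsO4^3-]
Precipitation begins when Q = Ksp. With [Ag^+] = 0.040 M:
8.9 × 10^-23 = (0.040)^3 × [AsO4^3-]
[AsO4^3-] = (8.9 × 10^-23 / 6.40 × 10^-5) = 1.4 x 10^-18 M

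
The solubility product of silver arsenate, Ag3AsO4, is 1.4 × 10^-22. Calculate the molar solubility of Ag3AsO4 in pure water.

s ≈ 1.5 x 10^-6 M

Ag3AsO4(s) ⇌ 3 Ag^+ + AsO4^3-
Ksp = [Ag^+]^3[AsO4^3-]
For each mole of Ag3AsO4 that dissolves: [Ag^+] = 3s, [AsO4^3-] = s.
Ksp = (3s)^3s = 27s^4
s = (1.4 × 10^-22 / 27)^(1/4) = 1.5 × 10^-6 M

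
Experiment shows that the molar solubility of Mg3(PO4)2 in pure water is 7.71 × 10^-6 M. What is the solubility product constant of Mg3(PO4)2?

Ksp = 2.94 × 10^-24

Mg3(PO4)2(s) <=> 3 Mg^2+ + 2 PO4^3-
Let s = molar solubility. Then [Mg^2+] = 3s and [PO4^3-] = 2s.
Ksp = [Mg^2+]^3[PO4^3-]^2
Ksp = (3s)^3(2s)^2 = 108s^5
Ksp = 108 × (7.71 × 10^-6)^5 = 2.94 x 10^-24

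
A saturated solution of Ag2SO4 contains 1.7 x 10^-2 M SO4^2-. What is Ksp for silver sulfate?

Ag2SO4(s) ⇌ 2 Ag^+ + SO4^2-
Stoichiometry gives [Ag^+] = (2/1)[SO4^2-] = 3.40 × 10^-2 M.
Ksp = [Ag^+]^2[SO4^2-]
Ksp = (3.40 × 10^-2)^2 × 1.7 × 10^-2 = 2.0 × 10^-5

Ksp ≈ 2.0 × 10^-5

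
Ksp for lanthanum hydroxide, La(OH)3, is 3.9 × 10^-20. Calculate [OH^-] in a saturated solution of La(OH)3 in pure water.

[OH^-] ≈ 1.8 x 10^-5 M

La(OH)3(s) ⇌ La^3+ + 3 OH^-
Ksp = [La^3+][OH^-]^3
With molar solubility s: [La^3+] = s, [OH^-] = 3s.
Substituting: Ksp = s(3s)^3 = 27s^4
s^4 = 3.9 × 10^-20 / 27, so s = 6.16 x 10^-6 M
[OH^-] = 3s = 1.8 x 10^-5 M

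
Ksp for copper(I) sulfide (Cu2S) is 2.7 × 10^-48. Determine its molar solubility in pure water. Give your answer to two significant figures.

s ≈ 8.8 x 10^-17 M

Cu2S(s) <=> 2 Cu^+ + S^2-
Ksp = [Cu^+]^2[S^2-]
With molar solubility s: [Cu^+] = 2s, [S^2-] = s.
Substituting: Ksp = (2s)^2s = 4s^3
s = (2.7 × 10^-48 / 4)^(1/3) = 8.8 × 10^-17 M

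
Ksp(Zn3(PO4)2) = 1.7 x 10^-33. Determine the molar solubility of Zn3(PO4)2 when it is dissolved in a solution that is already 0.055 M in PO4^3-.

2.8 × 10^-11 M

Zn3(PO4)2(s) <=> 3 Zn^2+ + 2 PO4^3-
Ksp = [Zn^2+]^3[PO4^3-]^2
Let s = moles of Zn3(PO4)2 that dissolve per litre. [Zn^2+] = 3s, [PO4^3-] = 0.055 + 2s ≈ 0.055 (since the PO4^3- already present dominates).
Ksp ≈ (3s)^3 × (0.055)^2
s = 2.8 × 10^-11 M
Check: 2s = 5.5 x 10^-11 ≪ 0.055, so the approximation is valid.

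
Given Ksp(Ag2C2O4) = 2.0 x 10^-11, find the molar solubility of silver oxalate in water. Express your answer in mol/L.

s ≈ 1.7 × 10^-4 M

Ag2C2O4(s) ⇌ 2 Ag^+ + C2O4^2-
Ksp = [Ag^+]^2[C2O4^2-]
Let s = molar solubility. Then [Ag^+] = 2s and [C2O4^2-] = s.
Substituting: Ksp = (2s)^2s = 4s^3
Solving, s = (2.0 x 10^-11/4)^(1/3) = 1.7 × 10^-4 M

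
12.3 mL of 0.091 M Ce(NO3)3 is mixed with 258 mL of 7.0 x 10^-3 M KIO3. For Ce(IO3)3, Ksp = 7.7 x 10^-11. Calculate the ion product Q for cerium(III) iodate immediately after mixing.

Total volume = 12.3 + 258 = 270.3 mL.
[Ce^3+] = 9.1 × 10^-2 × (12.3/270.3) = 4.14 x 10^-3 M
[IO3^-] = 7.0 x 10^-3 × (258/270.3) = 6.68 × 10^-3 M
Ce(IO3)3(s) ⇌ Ce^3+ + 3 IO3^-, so Q = [Ce^3+][IO3^-]^3
Q = (4.14 × 10^-3)(6.68 × 10^-3)^3 = 1.2 × 10^-9
Q > Ksp, so Ce(IO3)3 will precipitate.

Q = 1.2 × 10^-9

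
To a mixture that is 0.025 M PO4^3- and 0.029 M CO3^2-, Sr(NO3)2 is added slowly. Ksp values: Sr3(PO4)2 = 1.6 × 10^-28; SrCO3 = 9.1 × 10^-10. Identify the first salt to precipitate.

Precipitation of each salt starts when its ion product equals its Ksp.
For Sr3(PO4)2: 1.6 × 10^-28 = (0.025)^2 × [Sr^2+]^3  ⇒  [Sr^2+] = 6.3 x 10^-9 M.
For SrCO3: 9.1 × 10^-10 = 0.029 × [Sr^2+]  ⇒  [Sr^2+] = 3.1 x 10^-8 M.
The salt with the lower threshold [Sr^2+] precipitates first: Sr3(PO4)2.

Sr3(PO4)2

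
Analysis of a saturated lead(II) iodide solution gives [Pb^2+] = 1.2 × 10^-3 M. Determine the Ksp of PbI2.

6.9 × 10^-9

PbI2(s) ⇌ Pb^2+ + 2 I^-
Stoichiometry gives [I^-] = (2/1)[Pb^2+] = 2.40 x 10^-3 M.
Ksp = [Pb^2+][I^-]^2
Ksp = 1.2 x 10^-3 × (2.40 × 10^-3)^2 = 6.9 x 10^-9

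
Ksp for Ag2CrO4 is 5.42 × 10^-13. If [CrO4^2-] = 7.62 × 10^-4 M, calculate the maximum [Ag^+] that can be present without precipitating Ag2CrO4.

Ag2CrO4(s) ⇌ 2 Ag^+ + CrO4^2-
Ksp = [Ag^+]^2[CrO4^2-]
Precipitation begins when Q = Ksp. With [CrO4^2-] = 7.62 × 10^-4 M:
5.42 × 10^-13 = (7.62 × 10^-4) × [Ag^+]^2
[Ag^+] = (5.42 × 10^-13 / 7.62 × 10^-4)^(1/2) = 2.67 × 10^-5 M

[Ag^+] = 2.67 × 10^-5 M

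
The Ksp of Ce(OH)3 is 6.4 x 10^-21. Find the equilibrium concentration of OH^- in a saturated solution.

[OH^-] ≈ 1.2 × 10^-5 M

Ce(OH)3(s) ⇌ Ce^3+(aq) + 3 OH^-(aq)
Ksp = [Ce^3+][OH^-]^3
Let s = molar solubility. Then [Ce^3+] = s and [OH^-] = 3s.
Substituting: Ksp = s(3s)^3 = 27s^4
s = (6.4 x 10^-21 / 27)^(1/4) = 3.92 × 10^-6 M
[OH^-] = 3s = 1.2 x 10^-5 M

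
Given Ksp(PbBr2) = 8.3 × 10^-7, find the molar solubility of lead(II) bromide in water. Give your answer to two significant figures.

s ≈ 5.9 x 10^-3 M

PbBr2(s) ⇌ Pb^2+ + 2 Br^-
Ksp = [Pb^2+][Br^-]^2
With molar solubility s: [Pb^2+] = s, [Br^-] = 2s.
Substituting: Ksp = s(2s)^2 = 4s^3
s^3 = 8.3 × 10^-7 / 4, so s = 5.9 × 10^-3 M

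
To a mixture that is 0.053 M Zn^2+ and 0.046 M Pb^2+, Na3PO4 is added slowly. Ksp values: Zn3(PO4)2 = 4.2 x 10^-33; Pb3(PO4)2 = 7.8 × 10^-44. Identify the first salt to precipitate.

Pb3(PO4)2

Precipitation of each salt starts when its ion product equals its Ksp.
For Zn3(PO4)2: 4.2 x 10^-33 = (0.053)^3 × [PO4^3-]^2  ⇒  [PO4^3-] = 5.3 × 10^-15 M.
For Pb3(PO4)2: 7.8 × 10^-44 = (0.046)^3 × [PO4^3-]^2  ⇒  [PO4^3-] = 2.8 × 10^-20 M.
The salt with the lower threshold [PO4^3-] precipitates first: Pb3(PO4)2.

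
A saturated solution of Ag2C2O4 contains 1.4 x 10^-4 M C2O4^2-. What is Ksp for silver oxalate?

Ag2C2O4(s) ⇌ 2 Ag^+ + C2O4^2-
Stoichiometry gives [Ag^+] = (2/1)[C2O4^2-] = 2.80 × 10^-4 M.
Ksp = [Ag^+]^2[C2O4^2-]
Ksp = (2.80 × 10^-4)^2 × 1.4 × 10^-4 = 1.1 × 10^-11

Ksp = 1.1e-11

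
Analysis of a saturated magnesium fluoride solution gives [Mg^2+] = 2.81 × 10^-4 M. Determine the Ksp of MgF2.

Ksp = 8.88 × 10^-11

MgF2(s) <=> Mg^2+(aq) + 2 F^-(aq)
Stoichiometry gives [F^-] = (2/1)[Mg^2+] = 5.620 × 10^-4 M.
Ksp = [Mg^2+][F^-]^2
Ksp = 2.81 x 10^-4 × (5.620 x 10^-4)^2 = 8.88 × 10^-11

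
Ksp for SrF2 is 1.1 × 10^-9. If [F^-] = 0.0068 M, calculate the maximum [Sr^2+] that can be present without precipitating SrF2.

SrF2(s) ⇌ Sr^2+(aq) + 2 F^-(aq)
Ksp = [Sr^2+][F^-]^2
Precipitation begins when Q = Ksp. With [F^-] = 0.0068 M:
1.1 × 10^-9 = (0.0068)^2 × [Sr^2+]
[Sr^2+] = (1.1 × 10^-9 / 4.62 × 10^-5) = 2.4 x 10^-5 M

2.4e-5 M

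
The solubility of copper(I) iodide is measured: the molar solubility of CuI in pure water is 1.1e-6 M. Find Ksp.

Ksp = 1.2 × 10^-12

CuI(s) ⇌ Cu^+ + I^-
With molar solubility s: [Cu^+] = s, [I^-] = s.
Ksp = [Cu^+][I^-]
Ksp = (s)(s) = s^2
With s = 1.1 × 10^-6: Ksp = 1.2 × 10^-12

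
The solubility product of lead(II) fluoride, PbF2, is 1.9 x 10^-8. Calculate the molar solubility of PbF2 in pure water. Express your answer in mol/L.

s = 1.7 x 10^-3 M

PbF2(s) <=> Pb^2+ + 2 F^-
Ksp = [Pb^2+][F^-]^2
For each mole of PbF2 that dissolves: [Pb^2+] = s, [F^-] = 2s.
Ksp = s(2s)^2 = 4s^3
Solving, s = (1.9 x 10^-8/4)^(1/3) = 1.7 × 10^-3 M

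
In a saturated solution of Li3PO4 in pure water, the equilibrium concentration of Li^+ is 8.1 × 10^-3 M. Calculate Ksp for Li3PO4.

Li3PO4(s) ⇌ 3 Li^+(aq) + PO4^3-(aq)
Stoichiometry gives [PO4^3-] = (1/3)[Li^+] = 2.70 × 10^-3 M.
Ksp = [Li^+]^3[PO4^3-]
Ksp = (8.1 × 10^-3)^3 × 2.70 x 10^-3 = 1.4 × 10^-9

1.4 x 10^-9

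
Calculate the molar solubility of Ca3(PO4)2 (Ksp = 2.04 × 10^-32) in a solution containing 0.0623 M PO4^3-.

5.80e-11 M

Ca3(PO4)2(s) ⇌ 3 Ca^2+(aq) + 2 PO4^3-(aq)
Ksp = [Ca^2+]^3[PO4^3-]^2
If s mol/L dissolves here, [Ca^2+] = 3s, [PO4^3-] = 0.0623 + 2s ≈ 0.0623 (Ksp is small, so little additional dissolves).
Ksp ≈ (3s)^3 × (0.0623)^2
s = 5.80 × 10^-11 M
Check: 2s = 1.2 × 10^-10 ≪ 0.0623, so the approximation is valid.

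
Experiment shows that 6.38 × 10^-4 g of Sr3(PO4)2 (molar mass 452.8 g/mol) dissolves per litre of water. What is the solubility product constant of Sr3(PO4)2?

Molar solubility s = (6.38 × 10^-4 g/L) / (452.8 g/mol) = 1.409 x 10^-6 M.
Sr3(PO4)2(s) <=> 3 Sr^2+(aq) + 2 PO4^3-(aq)
For each mole of Sr3(PO4)2 that dissolves: [Sr^2+] = 3s, [PO4^3-] = 2s.
Ksp = [Sr^2+]^3[PO4^3-]^2
So Ksp = (3s)^3 × (2s)^2 = 108s^5
With s = 1.409 x 10^-6: Ksp = 6.00 x 10^-28

Ksp = 6.00e-28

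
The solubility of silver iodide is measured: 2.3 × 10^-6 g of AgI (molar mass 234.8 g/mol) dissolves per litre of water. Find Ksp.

Molar solubility s = (2.3 × 10^-6 g/L) / (234.8 g/mol) = 9.80 × 10^-9 M.
AgI(s) <=> Ag^+(aq) + I^-(aq)
For each mole of AgI that dissolves: [Ag^+] = s, [I^-] = s.
Ksp = [Ag^+][I^-]
Ksp = s × s = s^2
With s = 9.80 x 10^-9: Ksp = 9.6 x 10^-17

9.6e-17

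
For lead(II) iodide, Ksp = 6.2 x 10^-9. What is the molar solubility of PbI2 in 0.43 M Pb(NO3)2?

6.0e-5 M

PbI2(s) ⇌ Pb^2+(aq) + 2 I^-(aq)
Ksp = [Pb^2+][I^-]^2
Let s = moles of PbI2 that dissolve per litre. [Pb^2+] = 0.43 + s ≈ 0.43, [I^-] = 2s (Ksp is small, so little additional dissolves).
Ksp ≈ 0.43 × (2s)^2
s = 6.0 x 10^-5 M
Check: s = 6.0 x 10^-5 ≪ 0.43, so the approximation is valid.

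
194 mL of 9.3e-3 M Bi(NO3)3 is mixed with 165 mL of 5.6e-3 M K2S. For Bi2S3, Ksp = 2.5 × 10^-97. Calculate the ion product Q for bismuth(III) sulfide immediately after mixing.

4.3e-13

Total volume = 194 + 165 = 359 mL.
[Bi^3+] = 9.3 × 10^-3 × (194/359) = 5.03 x 10^-3 M
[S^2-] = 5.6 × 10^-3 × (165/359) = 2.57 x 10^-3 M
Bi2S3(s) ⇌ 2 Bi^3+(aq) + 3 S^2-(aq), so Q = [Bi^3+]^2[S^2-]^3
Q = (5.03 x 10^-3)^2(2.57 × 10^-3)^3 = 4.3 × 10^-13
Q > Ksp, so Bi2S3 will precipitate.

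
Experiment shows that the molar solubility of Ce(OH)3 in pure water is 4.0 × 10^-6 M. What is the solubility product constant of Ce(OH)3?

Ce(OH)3(s) ⇌ Ce^3+(aq) + 3 OH^-(aq)
With molar solubility s: [Ce^3+] = s, [OH^-] = 3s.
Ksp = [Ce^3+][OH^-]^3
Ksp = s(3s)^3 = 27s^4
Ksp = 27 × (4.0 x 10^-6)^4 = 6.9 x 10^-21

6.9e-21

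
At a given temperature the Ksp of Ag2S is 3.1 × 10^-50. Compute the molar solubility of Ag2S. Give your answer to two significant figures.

Ag2S(s) <=> 2 Ag^+(aq) + S^2-(aq)
Ksp = [Ag^+]^2[S^2-]
Let s = molar solubility. Then [Ag^+] = 2s and [S^2-] = s.
So Ksp = (2s)^2 × s = 4s^3
s^3 = 3.1 × 10^-50 / 4, so s = 2.0 × 10^-17 M

s ≈ 2.0 x 10^-17 M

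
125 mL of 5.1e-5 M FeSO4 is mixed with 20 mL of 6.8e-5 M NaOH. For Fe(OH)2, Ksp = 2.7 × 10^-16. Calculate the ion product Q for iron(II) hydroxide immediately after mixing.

Q = 3.9 × 10^-15

Total volume = 125 + 20 = 145 mL.
[Fe^2+] = 5.1 × 10^-5 × (125/145) = 4.40 x 10^-5 M
[OH^-] = 6.8 × 10^-5 × (20/145) = 9.38 x 10^-6 M
Fe(OH)2(s) ⇌ Fe^2+(aq) + 2 OH^-(aq), so Q = [Fe^2+][OH^-]^2
Q = (4.40 × 10^-5)(9.38 x 10^-6)^2 = 3.9 x 10^-15
Q > Ksp, so Fe(OH)2 will precipitate.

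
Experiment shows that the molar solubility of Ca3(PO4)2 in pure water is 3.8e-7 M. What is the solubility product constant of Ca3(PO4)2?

Ksp = 8.6 × 10^-31

Ca3(PO4)2(s) <=> 3 Ca^2+(aq) + 2 PO4^3-(aq)
If s mol/L of Ca3(PO4)2 dissolves, [Ca^2+] = 3s and [PO4^3-] = 2s.
Ksp = [Ca^2+]^3[PO4^3-]^2
So Ksp = (3s)^3 × (2s)^2 = 108s^5
Ksp = 108 × (3.8 x 10^-7)^5 = 8.6 × 10^-31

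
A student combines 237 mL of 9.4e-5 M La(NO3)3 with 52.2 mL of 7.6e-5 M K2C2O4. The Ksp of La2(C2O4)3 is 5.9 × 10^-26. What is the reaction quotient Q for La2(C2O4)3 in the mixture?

Total volume = 237 + 52.2 = 289.2 mL.
[La^3+] = 9.4 × 10^-5 × (237/289.2) = 7.70 x 10^-5 M
[C2O4^2-] = 7.6 x 10^-5 × (52.2/289.2) = 1.37 × 10^-5 M
La2(C2O4)3(s) ⇌ 2 La^3+ + 3 C2O4^2-, so Q = [La^3+]^2[C2O4^2-]^3
Q = (7.70 × 10^-5)^2(1.37 × 10^-5)^3 = 1.5 × 10^-23
Q > Ksp, so La2(C2O4)3 will precipitate.

Q = 1.5 x 10^-23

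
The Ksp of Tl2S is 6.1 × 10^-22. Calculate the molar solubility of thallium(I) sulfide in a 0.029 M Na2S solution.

Tl2S(s) ⇌ 2 Tl^+ + S^2-
Ksp = [Tl^+]^2[S^2-]
If s mol/L dissolves here, [Tl^+] = 2s, [S^2-] = 0.029 + s ≈ 0.029 (Ksp is small, so little additional dissolves).
Ksp ≈ (2s)^2 × 0.029
s = 7.3 x 10^-11 M
Check: s = 7.3 × 10^-11 ≪ 0.029, so the approximation is valid.

s = 7.3 x 10^-11 M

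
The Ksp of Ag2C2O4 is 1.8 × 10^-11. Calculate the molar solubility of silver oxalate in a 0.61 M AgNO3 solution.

Ag2C2O4(s) ⇌ 2 Ag^+ + C2O4^2-
Ksp = [Ag^+]^2[C2O4^2-]
Let s be the molar solubility in this solution. [Ag^+] = 0.61 + 2s ≈ 0.61, [C2O4^2-] = s (Ksp is small, so little additional dissolves).
Ksp ≈ (0.61)^2 × s
s = 4.8 × 10^-11 M
Check: 2s = 9.7 × 10^-11 ≪ 0.61, so the approximation is valid.

s = 4.8 × 10^-11 M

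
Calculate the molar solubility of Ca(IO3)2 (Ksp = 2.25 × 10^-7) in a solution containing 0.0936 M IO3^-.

2.57e-5 M

Ca(IO3)2(s) ⇌ Ca^2+(aq) + 2 IO3^-(aq)
Ksp = [Ca^2+][IO3^-]^2
If s mol/L dissolves here, [Ca^2+] = s, [IO3^-] = 0.0936 + 2s ≈ 0.0936 (since the IO3^- already present dominates).
Ksp ≈ s × (0.0936)^2
s = 2.57 × 10^-5 M
Check: 2s = 5.1 × 10^-5 ≪ 0.0936, so the approximation is valid.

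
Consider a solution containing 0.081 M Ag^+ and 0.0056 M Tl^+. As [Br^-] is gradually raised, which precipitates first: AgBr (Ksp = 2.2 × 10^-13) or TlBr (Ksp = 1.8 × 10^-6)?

Precipitation of each salt starts when its ion product equals its Ksp.
For AgBr: 2.2 × 10^-13 = 0.081 × [Br^-]  ⇒  [Br^-] = 2.7 x 10^-12 M.
For TlBr: 1.8 × 10^-6 = 0.0056 × [Br^-]  ⇒  [Br^-] = 3.2 × 10^-4 M.
The salt with the lower threshold [Br^-] precipitates first: AgBr.

AgBr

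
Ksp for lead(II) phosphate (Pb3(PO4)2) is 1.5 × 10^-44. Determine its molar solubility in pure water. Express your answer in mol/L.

6.7 × 10^-10 M

Pb3(PO4)2(s) ⇌ 3 Pb^2+(aq) + 2 PO4^3-(aq)
Ksp = [Pb^2+]^3[PO4^3-]^2
For each mole of Pb3(PO4)2 that dissolves: [Pb^2+] = 3s, [PO4^3-] = 2s.
So Ksp = (3s)^3 × (2s)^2 = 108s^5
Solving, s = (1.5 × 10^-44/108)^(1/5) = 6.7 × 10^-10 M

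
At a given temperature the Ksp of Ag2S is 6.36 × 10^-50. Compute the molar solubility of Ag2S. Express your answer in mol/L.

s = 2.51 × 10^-17 M

Ag2S(s) <=> 2 Ag^+(aq) + S^2-(aq)
Ksp = [Ag^+]^2[S^2-]
If s mol/L of Ag2S dissolves, [Ag^+] = 2s and [S^2-] = s.
So Ksp = (2s)^2 × s = 4s^3
Solving, s = (6.36 × 10^-50/4)^(1/3) = 2.51 × 10^-17 M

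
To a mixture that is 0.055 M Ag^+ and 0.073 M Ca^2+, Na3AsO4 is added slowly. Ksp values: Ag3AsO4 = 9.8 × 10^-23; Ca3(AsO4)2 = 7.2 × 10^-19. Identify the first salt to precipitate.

Ag3AsO4

Each salt begins to precipitate when Q = Ksp, i.e. when [AsO4^3-] reaches its threshold.
For Ag3AsO4: 9.8 × 10^-23 = (0.055)^3 × [AsO4^3-]  ⇒  [AsO4^3-] = 5.9 x 10^-19 M.
For Ca3(AsO4)2: 7.2 × 10^-19 = (0.073)^3 × [AsO4^3-]^2  ⇒  [AsO4^3-] = 4.3 x 10^-8 M.
The salt with the lower threshold [AsO4^3-] precipitates first: Ag3AsO4.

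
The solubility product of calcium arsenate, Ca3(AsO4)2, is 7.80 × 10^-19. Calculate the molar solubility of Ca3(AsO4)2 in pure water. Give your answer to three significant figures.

s ≈ 9.37e-5 M

Ca3(AsO4)2(s) ⇌ 3 Ca^2+ + 2 AsO4^3-
Ksp = [Ca^2+]^3[AsO4^3-]^2
For each mole of Ca3(AsO4)2 that dissolves: [Ca^2+] = 3s, [AsO4^3-] = 2s.
Substituting: Ksp = (3s)^3(2s)^2 = 108s^5
s^5 = 7.80 × 10^-19 / 108, so s = 9.37 x 10^-5 M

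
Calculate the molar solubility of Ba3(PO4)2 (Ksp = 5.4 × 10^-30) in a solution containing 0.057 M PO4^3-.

s = 3.9 × 10^-10 M

Ba3(PO4)2(s) <=> 3 Ba^2+ + 2 PO4^3-
Ksp = [Ba^2+]^3[PO4^3-]^2
Let s = moles of Ba3(PO4)2 that dissolve per litre. [Ba^2+] = 3s, [PO4^3-] = 0.057 + 2s ≈ 0.057 (since the PO4^3- already present dominates).
Ksp ≈ (3s)^3 × (0.057)^2
s = 3.9 x 10^-10 M
Check: 2s = 7.9 x 10^-10 ≪ 0.057, so the approximation is valid.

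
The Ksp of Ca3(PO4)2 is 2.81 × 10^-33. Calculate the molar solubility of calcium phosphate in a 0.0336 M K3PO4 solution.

s ≈ 4.52e-11 M

Ca3(PO4)2(s) ⇌ 3 Ca^2+(aq) + 2 PO4^3-(aq)
Ksp = [Ca^2+]^3[PO4^3-]^2
Let s be the molar solubility in this solution. [Ca^2+] = 3s, [PO4^3-] = 0.0336 + 2s ≈ 0.0336 (common-ion effect: PO4^3- is already 0.0336 M).
Ksp ≈ (3s)^3 × (0.0336)^2
s = 4.52 x 10^-11 M
Check: 2s = 9.0 × 10^-11 ≪ 0.0336, so the approximation is valid.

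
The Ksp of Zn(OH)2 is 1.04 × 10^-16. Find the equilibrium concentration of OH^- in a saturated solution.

Zn(OH)2(s) ⇌ Zn^2+ + 2 OH^-
Ksp = [Zn^2+][OH^-]^2
Let s = molar solubility. Then [Zn^2+] = s and [OH^-] = 2s.
Substituting: Ksp = s(2s)^2 = 4s^3
Solving, s = (1.04 × 10^-16/4)^(1/3) = 2.962 × 10^-6 M
[OH^-] = 2s = 5.92 x 10^-6 M

5.92 × 10^-6 M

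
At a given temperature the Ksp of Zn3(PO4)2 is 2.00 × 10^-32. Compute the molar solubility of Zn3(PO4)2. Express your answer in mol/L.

s = 1.79 x 10^-7 M

Zn3(PO4)2(s) ⇌ 3 Zn^2+(aq) + 2 PO4^3-(aq)
Ksp = [Zn^2+]^3[PO4^3-]^2
If s mol/L of Zn3(PO4)2 dissolves, [Zn^2+] = 3s and [PO4^3-] = 2s.
Substituting: Ksp = (3s)^3(2s)^2 = 108s^5
Solving, s = (2.00 × 10^-32/108)^(1/5) = 1.79 x 10^-7 M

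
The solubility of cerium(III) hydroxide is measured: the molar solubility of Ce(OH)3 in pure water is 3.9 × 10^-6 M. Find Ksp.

Ce(OH)3(s) <=> Ce^3+ + 3 OH^-
With molar solubility s: [Ce^3+] = s, [OH^-] = 3s.
Ksp = [Ce^3+][OH^-]^3
So Ksp = s × (3s)^3 = 27s^4
With s = 3.9 x 10^-6: Ksp = 6.2 x 10^-21

Ksp = 6.2 × 10^-21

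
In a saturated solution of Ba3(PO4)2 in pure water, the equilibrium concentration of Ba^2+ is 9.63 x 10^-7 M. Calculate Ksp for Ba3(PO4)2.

Ksp = 3.68 × 10^-31

Ba3(PO4)2(s) ⇌ 3 Ba^2+ + 2 PO4^3-
Stoichiometry gives [PO4^3-] = (2/3)[Ba^2+] = 6.420 × 10^-7 M.
Ksp = [Ba^2+]^3[PO4^3-]^2
Ksp = (9.63 × 10^-7)^3 × (6.420 × 10^-7)^2 = 3.68 x 10^-31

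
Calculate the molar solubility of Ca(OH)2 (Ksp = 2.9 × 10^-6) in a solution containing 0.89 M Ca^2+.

s ≈ 9.0e-4 M

Ca(OH)2(s) ⇌ Ca^2+ + 2 OH^-
Ksp = [Ca^2+][OH^-]^2
If s mol/L dissolves here, [Ca^2+] = 0.89 + s ≈ 0.89, [OH^-] = 2s (common-ion effect: Ca^2+ is already 0.89 M).
Ksp ≈ 0.89 × (2s)^2
s = 9.0 × 10^-4 M
Check: s = 9.0 × 10^-4 ≪ 0.89, so the approximation is valid.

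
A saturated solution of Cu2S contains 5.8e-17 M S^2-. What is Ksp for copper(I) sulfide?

Cu2S(s) ⇌ 2 Cu^+(aq) + S^2-(aq)
Stoichiometry gives [Cu^+] = (2/1)[S^2-] = 1.16 × 10^-16 M.
Ksp = [Cu^+]^2[S^2-]
Ksp = (1.16 x 10^-16)^2 × 5.8 x 10^-17 = 7.8 × 10^-49

7.8e-49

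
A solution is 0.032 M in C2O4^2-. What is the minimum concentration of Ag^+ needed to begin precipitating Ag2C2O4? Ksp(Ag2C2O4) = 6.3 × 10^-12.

1.4 x 10^-5 M

Ag2C2O4(s) <=> 2 Ag^+ + C2O4^2-
Ksp = [Ag^+]^2[C2O4^2-]
Precipitation begins when Q = Ksp. With [C2O4^2-] = 0.032 M:
6.3 × 10^-12 = (0.032) × [Ag^+]^2
[Ag^+] = (6.3 × 10^-12 / 3.2 × 10^-2)^(1/2) = 1.4 × 10^-5 M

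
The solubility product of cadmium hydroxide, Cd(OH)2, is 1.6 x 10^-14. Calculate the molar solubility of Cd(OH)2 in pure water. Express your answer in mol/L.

1.6 × 10^-5 M

Cd(OH)2(s) ⇌ Cd^2+(aq) + 2 OH^-(aq)
Ksp = [Cd^2+][OH^-]^2
Let s = molar solubility. Then [Cd^2+] = s and [OH^-] = 2s.
So Ksp = s × (2s)^2 = 4s^3
Solving, s = (1.6 x 10^-14/4)^(1/3) = 1.6 × 10^-5 M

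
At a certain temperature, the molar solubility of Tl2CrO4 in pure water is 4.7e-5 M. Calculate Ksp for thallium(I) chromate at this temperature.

4.2 × 10^-13

Tl2CrO4(s) ⇌ 2 Tl^+ + CrO4^2-
For each mole of Tl2CrO4 that dissolves: [Tl^+] = 2s, [CrO4^2-] = s.
Ksp = [Tl^+]^2[CrO4^2-]
Ksp = (2s)^2s = 4s^3
Ksp = 4 × (4.7 × 10^-5)^3 = 4.2 × 10^-13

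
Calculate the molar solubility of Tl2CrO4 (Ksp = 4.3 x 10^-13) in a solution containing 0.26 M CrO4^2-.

s = 6.4 x 10^-7 M

Tl2CrO4(s) ⇌ 2 Tl^+(aq) + CrO4^2-(aq)
Ksp = [Tl^+]^2[CrO4^2-]
If s mol/L dissolves here, [Tl^+] = 2s, [CrO4^2-] = 0.26 + s ≈ 0.26 (since the CrO4^2- already present dominates).
Ksp ≈ (2s)^2 × 0.26
s = 6.4 x 10^-7 M
Check: s = 6.4 x 10^-7 ≪ 0.26, so the approximation is valid.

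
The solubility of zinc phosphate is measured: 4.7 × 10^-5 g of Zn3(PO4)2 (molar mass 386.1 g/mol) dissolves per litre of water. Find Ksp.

2.9 × 10^-33

Molar solubility s = (4.7 × 10^-5 g/L) / (386.1 g/mol) = 1.22 × 10^-7 M.
Zn3(PO4)2(s) <=> 3 Zn^2+(aq) + 2 PO4^3-(aq)
With molar solubility s: [Zn^2+] = 3s, [PO4^3-] = 2s.
Ksp = [Zn^2+]^3[PO4^3-]^2
Ksp = (3s)^3(2s)^2 = 108s^5
With s = 1.22 × 10^-7: Ksp = 2.9 × 10^-33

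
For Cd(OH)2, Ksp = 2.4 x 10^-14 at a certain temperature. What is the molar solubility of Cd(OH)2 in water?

Cd(OH)2(s) <=> Cd^2+(aq) + 2 OH^-(aq)
Ksp = [Cd^2+][OH^-]^2
With molar solubility s: [Cd^2+] = s, [OH^-] = 2s.
So Ksp = s × (2s)^2 = 4s^3
Solving, s = (2.4 x 10^-14/4)^(1/3) = 1.8 × 10^-5 M

s ≈ 1.8 × 10^-5 M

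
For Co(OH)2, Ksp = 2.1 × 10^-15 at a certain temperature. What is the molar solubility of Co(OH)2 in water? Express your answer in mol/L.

Co(OH)2(s) ⇌ Co^2+ + 2 OH^-
Ksp = [Co^2+][OH^-]^2
For each mole of Co(OH)2 that dissolves: [Co^2+] = s, [OH^-] = 2s.
Ksp = s(2s)^2 = 4s^3
s = (2.1 × 10^-15 / 4)^(1/3) = 8.1 × 10^-6 M

s ≈ 8.1e-6 M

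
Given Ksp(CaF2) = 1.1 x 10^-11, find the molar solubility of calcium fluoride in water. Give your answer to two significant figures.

CaF2(s) ⇌ Ca^2+(aq) + 2 F^-(aq)
Ksp = [Ca^2+][F^-]^2
Let s = molar solubility. Then [Ca^2+] = s and [F^-] = 2s.
So Ksp = s × (2s)^2 = 4s^3
Solving, s = (1.1 x 10^-11/4)^(1/3) = 1.4 × 10^-4 M

s = 1.4 x 10^-4 M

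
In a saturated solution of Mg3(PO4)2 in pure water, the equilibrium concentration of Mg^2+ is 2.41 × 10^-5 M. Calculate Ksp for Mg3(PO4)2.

Ksp ≈ 3.61 × 10^-24

Mg3(PO4)2(s) ⇌ 3 Mg^2+ + 2 PO4^3-
Stoichiometry gives [PO4^3-] = (2/3)[Mg^2+] = 1.607 × 10^-5 M.
Ksp = [Mg^2+]^3[PO4^3-]^2
Ksp = (2.41 x 10^-5)^3 × (1.607 × 10^-5)^2 = 3.61 x 10^-24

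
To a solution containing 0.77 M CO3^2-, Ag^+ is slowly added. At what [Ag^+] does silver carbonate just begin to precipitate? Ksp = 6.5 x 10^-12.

Ag2CO3(s) ⇌ 2 Ag^+(aq) + CO3^2-(aq)
Ksp = [Ag^+]^2[CO3^2-]
Precipitation begins when Q = Ksp. With [CO3^2-] = 0.77 M:
6.5 x 10^-12 = (0.77) × [Ag^+]^2
[Ag^+] = (6.5 x 10^-12 / 7.7 x 10^-1)^(1/2) = 2.9 × 10^-6 M

[Ag^+] ≈ 2.9 × 10^-6 M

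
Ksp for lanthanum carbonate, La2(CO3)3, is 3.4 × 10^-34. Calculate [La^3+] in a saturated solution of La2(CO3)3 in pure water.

La2(CO3)3(s) <=> 2 La^3+(aq) + 3 CO3^2-(aq)
Ksp = [La^3+]^2[CO3^2-]^3
For each mole of La2(CO3)3 that dissolves: [La^3+] = 2s, [CO3^2-] = 3s.
Ksp = (2s)^2(3s)^3 = 108s^5
s^5 = 3.4 × 10^-34 / 108, so s = 7.94 x 10^-8 M
[La^3+] = 2s = 1.6 x 10^-7 M

1.6e-7 M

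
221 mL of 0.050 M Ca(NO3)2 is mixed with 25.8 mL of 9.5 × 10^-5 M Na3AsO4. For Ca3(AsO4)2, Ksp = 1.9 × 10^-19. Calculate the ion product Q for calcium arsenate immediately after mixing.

Q = 8.9 × 10^-15

Total volume = 221 + 25.8 = 246.8 mL.
[Ca^2+] = 5.0 × 10^-2 × (221/246.8) = 4.48 × 10^-2 M
[AsO4^3-] = 9.5 × 10^-5 × (25.8/246.8) = 9.93 x 10^-6 M
Ca3(AsO4)2(s) <=> 3 Ca^2+(aq) + 2 AsO4^3-(aq), so Q = [Ca^2+]^3[AsO4^3-]^2
Q = (4.48 x 10^-2)^3(9.93 × 10^-6)^2 = 8.9 x 10^-15
Q > Ksp, so Ca3(AsO4)2 will precipitate.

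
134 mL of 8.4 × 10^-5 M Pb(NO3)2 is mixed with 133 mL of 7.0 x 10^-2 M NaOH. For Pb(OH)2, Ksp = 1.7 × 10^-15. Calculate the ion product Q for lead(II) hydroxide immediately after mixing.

Total volume = 134 + 133 = 267 mL.
[Pb^2+] = 8.4 × 10^-5 × (134/267) = 4.22 x 10^-5 M
[OH^-] = 7.0 × 10^-2 × (133/267) = 3.49 × 10^-2 M
Pb(OH)2(s) ⇌ Pb^2+ + 2 OH^-, so Q = [Pb^2+][OH^-]^2
Q = (4.22 x 10^-5)(3.49 × 10^-2)^2 = 5.1 x 10^-8
Q > Ksp, so Pb(OH)2 will precipitate.

Q = 5.1 × 10^-8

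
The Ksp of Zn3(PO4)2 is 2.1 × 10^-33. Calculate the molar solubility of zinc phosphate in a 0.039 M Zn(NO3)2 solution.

3.0 x 10^-15 M

Zn3(PO4)2(s) ⇌ 3 Zn^2+ + 2 PO4^3-
Ksp = [Zn^2+]^3[PO4^3-]^2
Let s be the molar solubility in this solution. [Zn^2+] = 0.039 + 3s ≈ 0.039, [PO4^3-] = 2s (since Zn^2+ from Zn(NO3)2 dominates).
Ksp ≈ (0.039)^3 × (2s)^2
s = 3.0 × 10^-15 M
Check: 3s = 8.9 × 10^-15 ≪ 0.039, so the approximation is valid.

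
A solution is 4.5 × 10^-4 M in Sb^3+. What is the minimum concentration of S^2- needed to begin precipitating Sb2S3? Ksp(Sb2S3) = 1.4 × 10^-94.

[S^2-] = 8.8e-30 M

Sb2S3(s) ⇌ 2 Sb^3+(aq) + 3 S^2-(aq)
Ksp = [Sb^3+]^2[S^2-]^3
Precipitation begins when Q = Ksp. With [Sb^3+] = 4.5 × 10^-4 M:
1.4 × 10^-94 = (4.5 × 10^-4)^2 × [S^2-]^3
[S^2-] = (1.4 × 10^-94 / 2.03 × 10^-7)^(1/3) = 8.8 x 10^-30 M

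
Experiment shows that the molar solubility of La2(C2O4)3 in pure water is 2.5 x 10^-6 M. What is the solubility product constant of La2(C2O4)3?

Ksp ≈ 1.1 x 10^-26

La2(C2O4)3(s) <=> 2 La^3+ + 3 C2O4^2-
For each mole of La2(C2O4)3 that dissolves: [La^3+] = 2s, [C2O4^2-] = 3s.
Ksp = [La^3+]^2[C2O4^2-]^3
Substituting: Ksp = (2s)^2(3s)^3 = 108s^5
Ksp = 108 × (2.5 x 10^-6)^5 = 1.1 x 10^-26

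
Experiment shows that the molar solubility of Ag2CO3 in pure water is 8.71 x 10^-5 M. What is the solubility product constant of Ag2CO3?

Ksp = 2.64e-12

Ag2CO3(s) <=> 2 Ag^+(aq) + CO3^2-(aq)
If s mol/L of Ag2CO3 dissolves, [Ag^+] = 2s and [CO3^2-] = s.
Ksp = [Ag^+]^2[CO3^2-]
So Ksp = (2s)^2 × s = 4s^3
With s = 8.71 × 10^-5: Ksp = 2.64 × 10^-12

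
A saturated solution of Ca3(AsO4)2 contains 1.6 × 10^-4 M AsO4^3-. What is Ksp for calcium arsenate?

Ca3(AsO4)2(s) ⇌ 3 Ca^2+(aq) + 2 AsO4^3-(aq)
Stoichiometry gives [Ca^2+] = (3/2)[AsO4^3-] = 2.40 × 10^-4 M.
Ksp = [Ca^2+]^3[AsO4^3-]^2
Ksp = (2.40 x 10^-4)^3 × (1.6 × 10^-4)^2 = 3.5 × 10^-19

3.5 × 10^-19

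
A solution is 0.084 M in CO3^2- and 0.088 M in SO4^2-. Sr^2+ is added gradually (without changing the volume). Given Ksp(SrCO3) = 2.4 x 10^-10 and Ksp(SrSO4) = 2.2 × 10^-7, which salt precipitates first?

Precipitation of each salt starts when its ion product equals its Ksp.
For SrCO3: 2.4 x 10^-10 = 0.084 × [Sr^2+]  ⇒  [Sr^2+] = 2.9 x 10^-9 M.
For SrSO4: 2.2 × 10^-7 = 0.088 × [Sr^2+]  ⇒  [Sr^2+] = 2.5 × 10^-6 M.
The salt with the lower threshold [Sr^2+] precipitates first: SrCO3.

SrCO3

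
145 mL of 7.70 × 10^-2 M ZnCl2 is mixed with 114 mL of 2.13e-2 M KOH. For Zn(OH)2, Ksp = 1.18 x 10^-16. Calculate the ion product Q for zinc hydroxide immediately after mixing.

Total volume = 145 + 114 = 259 mL.
[Zn^2+] = 7.70 × 10^-2 × (145/259) = 4.311 × 10^-2 M
[OH^-] = 2.13 x 10^-2 × (114/259) = 9.375 × 10^-3 M
Zn(OH)2(s) ⇌ Zn^2+ + 2 OH^-, so Q = [Zn^2+][OH^-]^2
Q = (4.311 × 10^-2)(9.375 × 10^-3)^2 = 3.79 × 10^-6
Q > Ksp, so Zn(OH)2 will precipitate.

Q ≈ 3.79 × 10^-6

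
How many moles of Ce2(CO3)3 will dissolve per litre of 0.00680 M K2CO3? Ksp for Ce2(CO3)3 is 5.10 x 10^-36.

s ≈ 2.01 × 10^-15 M

Ce2(CO3)3(s) ⇌ 2 Ce^3+ + 3 CO3^2-
Ksp = [Ce^3+]^2[CO3^2-]^3
Let s be the molar solubility in this solution. [Ce^3+] = 2s, [CO3^2-] = 0.00680 + 3s ≈ 0.00680 (since CO3^2- from K2CO3 dominates).
Ksp ≈ (2s)^2 × (0.00680)^3
s = 2.01 x 10^-15 M
Check: 3s = 6.0 x 10^-15 ≪ 0.00680, so the approximation is valid.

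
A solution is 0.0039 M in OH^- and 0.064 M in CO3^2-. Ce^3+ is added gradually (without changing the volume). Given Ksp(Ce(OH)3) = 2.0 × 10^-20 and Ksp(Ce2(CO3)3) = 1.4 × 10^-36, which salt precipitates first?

Ce2(CO3)3

Precipitation of each salt starts when its ion product equals its Ksp.
For Ce(OH)3: 2.0 × 10^-20 = (0.0039)^3 × [Ce^3+]  ⇒  [Ce^3+] = 3.4 × 10^-13 M.
For Ce2(CO3)3: 1.4 × 10^-36 = (0.064)^3 × [Ce^3+]^2  ⇒  [Ce^3+] = 7.3 x 10^-17 M.
The salt with the lower threshold [Ce^3+] precipitates first: Ce2(CO3)3.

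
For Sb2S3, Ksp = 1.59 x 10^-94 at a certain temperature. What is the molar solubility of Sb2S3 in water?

s ≈ 6.82e-20 M

Sb2S3(s) ⇌ 2 Sb^3+(aq) + 3 S^2-(aq)
Ksp = [Sb^3+]^2[S^2-]^3
For each mole of Sb2S3 that dissolves: [Sb^3+] = 2s, [S^2-] = 3s.
Ksp = (2s)^2(3s)^3 = 108s^5
s^5 = 1.59 x 10^-94 / 108, so s = 6.82 x 10^-20 M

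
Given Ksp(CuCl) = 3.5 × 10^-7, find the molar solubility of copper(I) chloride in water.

s ≈ 5.9 × 10^-4 M

CuCl(s) <=> Cu^+ + Cl^-
Ksp = [Cu^+][Cl^-]
With molar solubility s: [Cu^+] = s, [Cl^-] = s.
Ksp = s × s = s^2
s = (3.5 × 10^-7)^(1/2) = 5.9 x 10^-4 M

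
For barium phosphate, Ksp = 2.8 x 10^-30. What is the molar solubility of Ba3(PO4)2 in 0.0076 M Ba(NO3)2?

s ≈ 1.3 × 10^-12 M

Ba3(PO4)2(s) ⇌ 3 Ba^2+(aq) + 2 PO4^3-(aq)
Ksp = [Ba^2+]^3[PO4^3-]^2
Let s = moles of Ba3(PO4)2 that dissolve per litre. [Ba^2+] = 0.0076 + 3s ≈ 0.0076, [PO4^3-] = 2s (Ksp is small, so little additional dissolves).
Ksp ≈ (0.0076)^3 × (2s)^2
s = 1.3 × 10^-12 M
Check: 3s = 3.8 x 10^-12 ≪ 0.0076, so the approximation is valid.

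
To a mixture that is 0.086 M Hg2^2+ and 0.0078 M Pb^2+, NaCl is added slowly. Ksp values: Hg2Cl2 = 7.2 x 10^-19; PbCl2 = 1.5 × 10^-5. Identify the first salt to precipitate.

Hg2Cl2

Precipitation of each salt starts when its ion product equals its Ksp.
For Hg2Cl2: 7.2 x 10^-19 = 0.086 × [Cl^-]^2  ⇒  [Cl^-] = 2.9 x 10^-9 M.
For PbCl2: 1.5 × 10^-5 = 0.0078 × [Cl^-]^2  ⇒  [Cl^-] = 4.4 x 10^-2 M.
The salt with the lower threshold [Cl^-] precipitates first: Hg2Cl2.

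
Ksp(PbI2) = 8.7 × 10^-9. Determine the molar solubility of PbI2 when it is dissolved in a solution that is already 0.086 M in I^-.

s = 1.2e-6 M

PbI2(s) ⇌ Pb^2+(aq) + 2 I^-(aq)
Ksp = [Pb^2+][I^-]^2
If s mol/L dissolves here, [Pb^2+] = s, [I^-] = 0.086 + 2s ≈ 0.086 (since the I^- already present dominates).
Ksp ≈ s × (0.086)^2
s = 1.2 × 10^-6 M
Check: 2s = 2.4 × 10^-6 ≪ 0.086, so the approximation is valid.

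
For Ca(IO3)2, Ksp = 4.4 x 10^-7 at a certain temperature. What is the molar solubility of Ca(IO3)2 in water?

s = 4.8 × 10^-3 M

Ca(IO3)2(s) ⇌ Ca^2+(aq) + 2 IO3^-(aq)
Ksp = [Ca^2+][IO3^-]^2
Let s = molar solubility. Then [Ca^2+] = s and [IO3^-] = 2s.
Substituting: Ksp = s(2s)^2 = 4s^3
Solving, s = (4.4 x 10^-7/4)^(1/3) = 4.8 x 10^-3 M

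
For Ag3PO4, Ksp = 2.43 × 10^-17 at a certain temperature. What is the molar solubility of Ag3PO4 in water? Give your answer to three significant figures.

3.08e-5 M

Ag3PO4(s) <=> 3 Ag^+ + PO4^3-
Ksp = [Ag^+]^3[PO4^3-]
For each mole of Ag3PO4 that dissolves: [Ag^+] = 3s, [PO4^3-] = s.
Substituting: Ksp = (3s)^3s = 27s^4
s = (2.43 × 10^-17 / 27)^(1/4) = 3.08 × 10^-5 M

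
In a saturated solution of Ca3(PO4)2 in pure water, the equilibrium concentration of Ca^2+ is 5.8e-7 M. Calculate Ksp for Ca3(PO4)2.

Ksp = 2.9 x 10^-32

Ca3(PO4)2(s) <=> 3 Ca^2+(aq) + 2 PO4^3-(aq)
Stoichiometry gives [PO4^3-] = (2/3)[Ca^2+] = 3.87 × 10^-7 M.
Ksp = [Ca^2+]^3[PO4^3-]^2
Ksp = (5.8 × 10^-7)^3 × (3.87 × 10^-7)^2 = 2.9 × 10^-32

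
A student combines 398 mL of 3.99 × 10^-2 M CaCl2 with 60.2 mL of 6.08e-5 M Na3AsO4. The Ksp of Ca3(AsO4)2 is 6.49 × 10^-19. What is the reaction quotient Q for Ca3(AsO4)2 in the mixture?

2.66 × 10^-15

Total volume = 398 + 60.2 = 458.2 mL.
[Ca^2+] = 3.99 x 10^-2 × (398/458.2) = 3.466 × 10^-2 M
[AsO4^3-] = 6.08 x 10^-5 × (60.2/458.2) = 7.988 x 10^-6 M
Ca3(AsO4)2(s) <=> 3 Ca^2+ + 2 AsO4^3-, so Q = [Ca^2+]^3[AsO4^3-]^2
Q = (3.466 x 10^-2)^3(7.988 x 10^-6)^2 = 2.66 × 10^-15
Q > Ksp, so Ca3(AsO4)2 will precipitate.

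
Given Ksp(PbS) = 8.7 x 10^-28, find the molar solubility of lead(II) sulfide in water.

s ≈ 2.9e-14 M

PbS(s) <=> Pb^2+(aq) + S^2-(aq)
Ksp = [Pb^2+][S^2-]
For each mole of PbS that dissolves: [Pb^2+] = s, [S^2-] = s.
Ksp = s × s = s^2
s = √(8.7 x 10^-28) = 2.9 x 10^-14 M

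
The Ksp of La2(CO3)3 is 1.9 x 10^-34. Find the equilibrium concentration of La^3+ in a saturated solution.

La2(CO3)3(s) <=> 2 La^3+(aq) + 3 CO3^2-(aq)
Ksp = [La^3+]^2[CO3^2-]^3
For each mole of La2(CO3)3 that dissolves: [La^3+] = 2s, [CO3^2-] = 3s.
Ksp = (2s)^2(3s)^3 = 108s^5
Solving, s = (1.9 x 10^-34/108)^(1/5) = 7.06 x 10^-8 M
[La^3+] = 2s = 1.4 × 10^-7 M

[La^3+] = 1.4e-7 M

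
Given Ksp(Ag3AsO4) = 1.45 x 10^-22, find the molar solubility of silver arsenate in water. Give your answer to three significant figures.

Ag3AsO4(s) ⇌ 3 Ag^+(aq) + AsO4^3-(aq)
Ksp = [Ag^+]^3[AsO4^3-]
If s mol/L of Ag3AsO4 dissolves, [Ag^+] = 3s and [AsO4^3-] = s.
Ksp = (3s)^3s = 27s^4
Solving, s = (1.45 x 10^-22/27)^(1/4) = 1.52 × 10^-6 M

1.52 x 10^-6 M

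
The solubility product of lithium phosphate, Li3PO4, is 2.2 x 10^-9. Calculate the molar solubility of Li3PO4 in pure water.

s ≈ 3.0 × 10^-3 M

Li3PO4(s) ⇌ 3 Li^+(aq) + PO4^3-(aq)
Ksp = [Li^+]^3[PO4^3-]
Let s = molar solubility. Then [Li^+] = 3s and [PO4^3-] = s.
So Ksp = (3s)^3 × s = 27s^4
Solving, s = (2.2 x 10^-9/27)^(1/4) = 3.0 x 10^-3 M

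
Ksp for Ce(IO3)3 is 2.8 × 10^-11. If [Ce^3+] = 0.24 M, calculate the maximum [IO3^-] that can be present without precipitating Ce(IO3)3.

[IO3^-] = 4.9 × 10^-4 M

Ce(IO3)3(s) ⇌ Ce^3+(aq) + 3 IO3^-(aq)
Ksp = [Ce^3+][IO3^-]^3
Precipitation begins when Q = Ksp. With [Ce^3+] = 0.24 M:
2.8 × 10^-11 = (0.24) × [IO3^-]^3
[IO3^-] = (2.8 × 10^-11 / 2.4 × 10^-1)^(1/3) = 4.9 × 10^-4 M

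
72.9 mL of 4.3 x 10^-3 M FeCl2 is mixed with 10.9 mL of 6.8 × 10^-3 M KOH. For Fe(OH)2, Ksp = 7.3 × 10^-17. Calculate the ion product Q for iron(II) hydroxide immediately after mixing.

Total volume = 72.9 + 10.9 = 83.8 mL.
[Fe^2+] = 4.3 × 10^-3 × (72.9/83.8) = 3.74 x 10^-3 M
[OH^-] = 6.8 x 10^-3 × (10.9/83.8) = 8.84 × 10^-4 M
Fe(OH)2(s) <=> Fe^2+ + 2 OH^-, so Q = [Fe^2+][OH^-]^2
Q = (3.74 x 10^-3)(8.84 × 10^-4)^2 = 2.9 × 10^-9
Q > Ksp, so Fe(OH)2 will precipitate.

2.9 × 10^-9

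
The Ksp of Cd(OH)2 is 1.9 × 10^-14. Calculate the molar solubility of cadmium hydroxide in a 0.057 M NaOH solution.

s ≈ 5.8 × 10^-12 M

Cd(OH)2(s) ⇌ Cd^2+ + 2 OH^-
Ksp = [Cd^2+][OH^-]^2
Let s be the molar solubility in this solution. [Cd^2+] = s, [OH^-] = 0.057 + 2s ≈ 0.057 (common-ion effect: OH^- is already 0.057 M).
Ksp ≈ s × (0.057)^2
s = 5.8 x 10^-12 M
Check: 2s = 1.2 x 10^-11 ≪ 0.057, so the approximation is valid.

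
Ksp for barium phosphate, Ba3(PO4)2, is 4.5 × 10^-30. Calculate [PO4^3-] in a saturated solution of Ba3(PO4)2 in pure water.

Ba3(PO4)2(s) ⇌ 3 Ba^2+ + 2 PO4^3-
Ksp = [Ba^2+]^3[PO4^3-]^2
With molar solubility s: [Ba^2+] = 3s, [PO4^3-] = 2s.
Ksp = (3s)^3(2s)^2 = 108s^5
s^5 = 4.5 × 10^-30 / 108, so s = 5.30 × 10^-7 M
[PO4^3-] = 2s = 1.1 × 10^-6 M

[PO4^3-] = 1.1 × 10^-6 M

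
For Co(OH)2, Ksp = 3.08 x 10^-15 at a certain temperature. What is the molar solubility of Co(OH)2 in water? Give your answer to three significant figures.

Co(OH)2(s) <=> Co^2+(aq) + 2 OH^-(aq)
Ksp = [Co^2+][OH^-]^2
For each mole of Co(OH)2 that dissolves: [Co^2+] = s, [OH^-] = 2s.
Ksp = s(2s)^2 = 4s^3
Solving, s = (3.08 x 10^-15/4)^(1/3) = 9.17 × 10^-6 M

s ≈ 9.17 x 10^-6 M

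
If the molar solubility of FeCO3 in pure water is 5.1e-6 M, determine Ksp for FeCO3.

Ksp ≈ 2.6e-11

FeCO3(s) ⇌ Fe^2+ + CO3^2-
With molar solubility s: [Fe^2+] = s, [CO3^2-] = s.
Ksp = [Fe^2+][CO3^2-]
Ksp = s^2
With s = 5.1 × 10^-6: Ksp = 2.6 × 10^-11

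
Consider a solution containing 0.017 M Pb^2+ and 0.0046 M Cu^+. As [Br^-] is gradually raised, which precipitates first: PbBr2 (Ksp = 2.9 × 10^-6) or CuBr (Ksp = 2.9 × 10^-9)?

CuBr

Precipitation of each salt starts when its ion product equals its Ksp.
For PbBr2: 2.9 × 10^-6 = 0.017 × [Br^-]^2  ⇒  [Br^-] = 1.3 × 10^-2 M.
For CuBr: 2.9 × 10^-9 = 0.0046 × [Br^-]  ⇒  [Br^-] = 6.3 × 10^-7 M.
The salt with the lower threshold [Br^-] precipitates first: CuBr.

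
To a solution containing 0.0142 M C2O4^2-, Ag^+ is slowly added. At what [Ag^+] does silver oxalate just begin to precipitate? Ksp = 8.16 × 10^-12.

2.40e-5 M

Ag2C2O4(s) ⇌ 2 Ag^+ + C2O4^2-
Ksp = [Ag^+]^2[C2O4^2-]
Precipitation begins when Q = Ksp. With [C2O4^2-] = 0.0142 M:
8.16 × 10^-12 = (0.0142) × [Ag^+]^2
[Ag^+] = (8.16 × 10^-12 / 1.42 × 10^-2)^(1/2) = 2.40 x 10^-5 M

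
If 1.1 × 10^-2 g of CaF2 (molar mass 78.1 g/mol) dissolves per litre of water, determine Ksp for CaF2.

Ksp = 1.1e-11

Molar solubility s = (1.1 × 10^-2 g/L) / (78.1 g/mol) = 1.41 × 10^-4 M.
CaF2(s) ⇌ Ca^2+(aq) + 2 F^-(aq)
With molar solubility s: [Ca^2+] = s, [F^-] = 2s.
Ksp = [Ca^2+][F^-]^2
So Ksp = s × (2s)^2 = 4s^3
With s = 1.41 × 10^-4: Ksp = 1.1 × 10^-11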